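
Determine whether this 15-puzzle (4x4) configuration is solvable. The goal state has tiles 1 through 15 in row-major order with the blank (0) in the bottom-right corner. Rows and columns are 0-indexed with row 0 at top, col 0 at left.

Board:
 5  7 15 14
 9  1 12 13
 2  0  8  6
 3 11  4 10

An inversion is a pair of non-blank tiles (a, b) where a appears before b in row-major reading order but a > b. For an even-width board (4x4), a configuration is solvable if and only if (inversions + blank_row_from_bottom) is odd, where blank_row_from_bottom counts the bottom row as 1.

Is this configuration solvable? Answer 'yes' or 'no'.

Inversions: 59
Blank is in row 2 (0-indexed from top), which is row 2 counting from the bottom (bottom = 1).
59 + 2 = 61, which is odd, so the puzzle is solvable.

Answer: yes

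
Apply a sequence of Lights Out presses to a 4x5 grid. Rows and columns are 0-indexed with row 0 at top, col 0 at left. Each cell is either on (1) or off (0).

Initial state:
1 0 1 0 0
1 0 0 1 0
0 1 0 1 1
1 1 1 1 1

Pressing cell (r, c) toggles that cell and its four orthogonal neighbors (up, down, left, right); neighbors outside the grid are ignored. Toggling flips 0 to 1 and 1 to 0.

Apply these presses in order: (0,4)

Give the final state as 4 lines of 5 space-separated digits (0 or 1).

Answer: 1 0 1 1 1
1 0 0 1 1
0 1 0 1 1
1 1 1 1 1

Derivation:
After press 1 at (0,4):
1 0 1 1 1
1 0 0 1 1
0 1 0 1 1
1 1 1 1 1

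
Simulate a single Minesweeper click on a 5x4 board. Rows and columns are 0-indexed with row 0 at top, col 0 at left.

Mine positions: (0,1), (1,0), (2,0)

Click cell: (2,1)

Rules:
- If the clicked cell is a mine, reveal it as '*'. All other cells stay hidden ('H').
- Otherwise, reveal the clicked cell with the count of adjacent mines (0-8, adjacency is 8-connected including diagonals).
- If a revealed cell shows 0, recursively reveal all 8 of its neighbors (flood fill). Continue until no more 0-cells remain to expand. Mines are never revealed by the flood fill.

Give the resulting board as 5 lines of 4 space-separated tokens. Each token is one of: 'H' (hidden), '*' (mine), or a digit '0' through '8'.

H H H H
H H H H
H 2 H H
H H H H
H H H H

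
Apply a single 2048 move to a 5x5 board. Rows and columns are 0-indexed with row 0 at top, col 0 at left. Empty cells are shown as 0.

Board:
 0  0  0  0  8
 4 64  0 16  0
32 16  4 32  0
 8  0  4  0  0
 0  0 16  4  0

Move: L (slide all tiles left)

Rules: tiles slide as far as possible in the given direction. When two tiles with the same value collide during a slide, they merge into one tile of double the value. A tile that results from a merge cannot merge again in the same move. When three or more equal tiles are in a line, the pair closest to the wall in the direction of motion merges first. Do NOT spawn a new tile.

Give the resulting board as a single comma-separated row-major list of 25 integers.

Slide left:
row 0: [0, 0, 0, 0, 8] -> [8, 0, 0, 0, 0]
row 1: [4, 64, 0, 16, 0] -> [4, 64, 16, 0, 0]
row 2: [32, 16, 4, 32, 0] -> [32, 16, 4, 32, 0]
row 3: [8, 0, 4, 0, 0] -> [8, 4, 0, 0, 0]
row 4: [0, 0, 16, 4, 0] -> [16, 4, 0, 0, 0]

Answer: 8, 0, 0, 0, 0, 4, 64, 16, 0, 0, 32, 16, 4, 32, 0, 8, 4, 0, 0, 0, 16, 4, 0, 0, 0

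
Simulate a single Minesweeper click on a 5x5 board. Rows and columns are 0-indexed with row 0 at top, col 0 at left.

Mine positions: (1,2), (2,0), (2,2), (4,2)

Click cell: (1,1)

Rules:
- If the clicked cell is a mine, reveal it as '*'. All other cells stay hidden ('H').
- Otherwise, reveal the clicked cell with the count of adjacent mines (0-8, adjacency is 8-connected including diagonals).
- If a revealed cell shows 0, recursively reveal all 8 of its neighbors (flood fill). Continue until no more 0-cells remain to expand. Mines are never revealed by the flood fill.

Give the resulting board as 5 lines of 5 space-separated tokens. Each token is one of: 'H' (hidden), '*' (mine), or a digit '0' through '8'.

H H H H H
H 3 H H H
H H H H H
H H H H H
H H H H H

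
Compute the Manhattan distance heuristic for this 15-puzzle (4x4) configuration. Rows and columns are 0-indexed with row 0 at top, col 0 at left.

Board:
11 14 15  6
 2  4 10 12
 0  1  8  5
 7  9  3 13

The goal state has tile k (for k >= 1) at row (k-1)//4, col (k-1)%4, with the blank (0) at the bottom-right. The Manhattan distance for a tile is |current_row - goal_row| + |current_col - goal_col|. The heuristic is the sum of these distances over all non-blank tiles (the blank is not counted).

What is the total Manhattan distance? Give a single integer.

Tile 11: at (0,0), goal (2,2), distance |0-2|+|0-2| = 4
Tile 14: at (0,1), goal (3,1), distance |0-3|+|1-1| = 3
Tile 15: at (0,2), goal (3,2), distance |0-3|+|2-2| = 3
Tile 6: at (0,3), goal (1,1), distance |0-1|+|3-1| = 3
Tile 2: at (1,0), goal (0,1), distance |1-0|+|0-1| = 2
Tile 4: at (1,1), goal (0,3), distance |1-0|+|1-3| = 3
Tile 10: at (1,2), goal (2,1), distance |1-2|+|2-1| = 2
Tile 12: at (1,3), goal (2,3), distance |1-2|+|3-3| = 1
Tile 1: at (2,1), goal (0,0), distance |2-0|+|1-0| = 3
Tile 8: at (2,2), goal (1,3), distance |2-1|+|2-3| = 2
Tile 5: at (2,3), goal (1,0), distance |2-1|+|3-0| = 4
Tile 7: at (3,0), goal (1,2), distance |3-1|+|0-2| = 4
Tile 9: at (3,1), goal (2,0), distance |3-2|+|1-0| = 2
Tile 3: at (3,2), goal (0,2), distance |3-0|+|2-2| = 3
Tile 13: at (3,3), goal (3,0), distance |3-3|+|3-0| = 3
Sum: 4 + 3 + 3 + 3 + 2 + 3 + 2 + 1 + 3 + 2 + 4 + 4 + 2 + 3 + 3 = 42

Answer: 42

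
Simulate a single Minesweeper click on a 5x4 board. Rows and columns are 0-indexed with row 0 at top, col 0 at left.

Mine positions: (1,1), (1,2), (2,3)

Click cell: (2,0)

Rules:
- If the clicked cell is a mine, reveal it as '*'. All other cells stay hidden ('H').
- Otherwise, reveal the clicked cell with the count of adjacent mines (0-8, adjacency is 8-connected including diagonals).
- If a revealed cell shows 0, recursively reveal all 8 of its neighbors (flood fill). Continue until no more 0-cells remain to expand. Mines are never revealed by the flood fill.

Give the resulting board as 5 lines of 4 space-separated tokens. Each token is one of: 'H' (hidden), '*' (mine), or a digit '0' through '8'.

H H H H
H H H H
1 H H H
H H H H
H H H H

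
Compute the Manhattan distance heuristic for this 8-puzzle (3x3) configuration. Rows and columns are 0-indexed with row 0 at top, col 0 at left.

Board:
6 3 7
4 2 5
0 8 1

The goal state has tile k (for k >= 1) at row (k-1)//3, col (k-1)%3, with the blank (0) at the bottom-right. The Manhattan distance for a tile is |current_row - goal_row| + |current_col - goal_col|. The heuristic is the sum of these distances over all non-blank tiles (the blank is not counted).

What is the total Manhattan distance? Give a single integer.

Answer: 14

Derivation:
Tile 6: at (0,0), goal (1,2), distance |0-1|+|0-2| = 3
Tile 3: at (0,1), goal (0,2), distance |0-0|+|1-2| = 1
Tile 7: at (0,2), goal (2,0), distance |0-2|+|2-0| = 4
Tile 4: at (1,0), goal (1,0), distance |1-1|+|0-0| = 0
Tile 2: at (1,1), goal (0,1), distance |1-0|+|1-1| = 1
Tile 5: at (1,2), goal (1,1), distance |1-1|+|2-1| = 1
Tile 8: at (2,1), goal (2,1), distance |2-2|+|1-1| = 0
Tile 1: at (2,2), goal (0,0), distance |2-0|+|2-0| = 4
Sum: 3 + 1 + 4 + 0 + 1 + 1 + 0 + 4 = 14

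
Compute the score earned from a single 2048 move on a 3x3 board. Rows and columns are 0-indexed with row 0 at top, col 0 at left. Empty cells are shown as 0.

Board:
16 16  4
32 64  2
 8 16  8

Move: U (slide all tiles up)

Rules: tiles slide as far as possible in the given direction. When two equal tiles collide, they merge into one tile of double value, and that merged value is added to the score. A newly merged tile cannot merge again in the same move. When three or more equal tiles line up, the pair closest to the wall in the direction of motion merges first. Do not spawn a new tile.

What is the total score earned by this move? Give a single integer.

Answer: 0

Derivation:
Slide up:
col 0: [16, 32, 8] -> [16, 32, 8]  score +0 (running 0)
col 1: [16, 64, 16] -> [16, 64, 16]  score +0 (running 0)
col 2: [4, 2, 8] -> [4, 2, 8]  score +0 (running 0)
Board after move:
16 16  4
32 64  2
 8 16  8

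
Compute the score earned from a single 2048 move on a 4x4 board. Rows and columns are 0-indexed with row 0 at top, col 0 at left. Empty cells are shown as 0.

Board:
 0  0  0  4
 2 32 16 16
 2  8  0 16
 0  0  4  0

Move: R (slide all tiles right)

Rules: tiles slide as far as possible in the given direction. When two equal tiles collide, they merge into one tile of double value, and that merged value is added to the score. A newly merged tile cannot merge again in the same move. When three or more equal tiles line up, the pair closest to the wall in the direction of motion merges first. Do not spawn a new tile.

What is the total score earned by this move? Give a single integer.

Answer: 32

Derivation:
Slide right:
row 0: [0, 0, 0, 4] -> [0, 0, 0, 4]  score +0 (running 0)
row 1: [2, 32, 16, 16] -> [0, 2, 32, 32]  score +32 (running 32)
row 2: [2, 8, 0, 16] -> [0, 2, 8, 16]  score +0 (running 32)
row 3: [0, 0, 4, 0] -> [0, 0, 0, 4]  score +0 (running 32)
Board after move:
 0  0  0  4
 0  2 32 32
 0  2  8 16
 0  0  0  4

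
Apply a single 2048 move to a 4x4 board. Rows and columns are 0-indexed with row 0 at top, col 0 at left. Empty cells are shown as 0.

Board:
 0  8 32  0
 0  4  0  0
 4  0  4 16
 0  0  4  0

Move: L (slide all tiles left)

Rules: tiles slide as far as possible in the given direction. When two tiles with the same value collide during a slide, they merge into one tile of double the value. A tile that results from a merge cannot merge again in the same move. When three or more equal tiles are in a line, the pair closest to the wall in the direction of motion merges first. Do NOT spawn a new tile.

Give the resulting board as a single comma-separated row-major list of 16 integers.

Slide left:
row 0: [0, 8, 32, 0] -> [8, 32, 0, 0]
row 1: [0, 4, 0, 0] -> [4, 0, 0, 0]
row 2: [4, 0, 4, 16] -> [8, 16, 0, 0]
row 3: [0, 0, 4, 0] -> [4, 0, 0, 0]

Answer: 8, 32, 0, 0, 4, 0, 0, 0, 8, 16, 0, 0, 4, 0, 0, 0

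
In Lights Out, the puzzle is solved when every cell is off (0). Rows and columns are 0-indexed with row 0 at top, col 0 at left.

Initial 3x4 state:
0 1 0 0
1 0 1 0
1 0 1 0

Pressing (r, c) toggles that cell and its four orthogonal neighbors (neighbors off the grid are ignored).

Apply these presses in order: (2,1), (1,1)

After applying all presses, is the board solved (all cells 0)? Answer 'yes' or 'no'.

After press 1 at (2,1):
0 1 0 0
1 1 1 0
0 1 0 0

After press 2 at (1,1):
0 0 0 0
0 0 0 0
0 0 0 0

Lights still on: 0

Answer: yes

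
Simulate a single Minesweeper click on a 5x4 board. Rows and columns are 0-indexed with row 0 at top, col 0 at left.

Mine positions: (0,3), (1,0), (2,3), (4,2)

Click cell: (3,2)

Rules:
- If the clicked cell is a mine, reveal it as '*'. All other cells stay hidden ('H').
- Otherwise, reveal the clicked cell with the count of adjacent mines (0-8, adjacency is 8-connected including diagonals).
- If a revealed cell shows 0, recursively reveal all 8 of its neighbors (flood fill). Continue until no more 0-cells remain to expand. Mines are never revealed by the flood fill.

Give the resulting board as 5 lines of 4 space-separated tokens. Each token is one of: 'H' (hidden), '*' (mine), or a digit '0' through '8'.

H H H H
H H H H
H H H H
H H 2 H
H H H H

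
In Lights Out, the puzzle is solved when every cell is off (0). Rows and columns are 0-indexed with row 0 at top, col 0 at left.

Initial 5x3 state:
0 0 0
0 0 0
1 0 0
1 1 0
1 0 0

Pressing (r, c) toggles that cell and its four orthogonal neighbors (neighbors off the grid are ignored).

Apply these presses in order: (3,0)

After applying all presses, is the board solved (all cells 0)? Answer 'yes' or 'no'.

After press 1 at (3,0):
0 0 0
0 0 0
0 0 0
0 0 0
0 0 0

Lights still on: 0

Answer: yes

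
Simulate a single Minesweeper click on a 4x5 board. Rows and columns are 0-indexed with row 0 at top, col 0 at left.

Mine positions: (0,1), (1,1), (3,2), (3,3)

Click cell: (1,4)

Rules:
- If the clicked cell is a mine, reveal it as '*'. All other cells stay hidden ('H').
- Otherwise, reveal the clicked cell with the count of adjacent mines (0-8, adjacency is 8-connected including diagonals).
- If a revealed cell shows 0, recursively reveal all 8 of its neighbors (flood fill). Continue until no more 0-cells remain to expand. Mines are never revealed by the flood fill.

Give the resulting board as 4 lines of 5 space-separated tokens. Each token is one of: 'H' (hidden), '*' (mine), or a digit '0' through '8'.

H H 2 0 0
H H 2 0 0
H H 3 2 1
H H H H H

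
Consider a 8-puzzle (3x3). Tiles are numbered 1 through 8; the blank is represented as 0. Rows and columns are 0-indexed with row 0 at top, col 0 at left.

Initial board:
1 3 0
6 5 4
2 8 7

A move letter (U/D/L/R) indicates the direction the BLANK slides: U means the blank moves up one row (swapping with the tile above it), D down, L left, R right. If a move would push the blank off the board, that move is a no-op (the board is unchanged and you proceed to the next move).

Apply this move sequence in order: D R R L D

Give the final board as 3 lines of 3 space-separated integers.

Answer: 1 3 4
6 8 5
2 0 7

Derivation:
After move 1 (D):
1 3 4
6 5 0
2 8 7

After move 2 (R):
1 3 4
6 5 0
2 8 7

After move 3 (R):
1 3 4
6 5 0
2 8 7

After move 4 (L):
1 3 4
6 0 5
2 8 7

After move 5 (D):
1 3 4
6 8 5
2 0 7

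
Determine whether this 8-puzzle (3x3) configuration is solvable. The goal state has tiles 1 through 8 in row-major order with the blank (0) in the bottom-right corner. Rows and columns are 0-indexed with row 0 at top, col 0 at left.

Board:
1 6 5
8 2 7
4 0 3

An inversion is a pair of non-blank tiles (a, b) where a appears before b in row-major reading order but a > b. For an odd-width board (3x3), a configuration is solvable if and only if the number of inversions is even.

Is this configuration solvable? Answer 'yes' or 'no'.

Answer: yes

Derivation:
Inversions (pairs i<j in row-major order where tile[i] > tile[j] > 0): 14
14 is even, so the puzzle is solvable.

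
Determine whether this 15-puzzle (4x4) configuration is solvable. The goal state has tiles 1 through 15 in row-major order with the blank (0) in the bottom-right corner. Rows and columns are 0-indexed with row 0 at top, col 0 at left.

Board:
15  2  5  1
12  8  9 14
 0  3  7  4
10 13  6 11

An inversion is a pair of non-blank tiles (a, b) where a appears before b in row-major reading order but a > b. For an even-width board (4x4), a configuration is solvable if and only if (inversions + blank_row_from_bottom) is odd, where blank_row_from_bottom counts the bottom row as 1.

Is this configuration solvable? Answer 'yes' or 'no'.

Answer: no

Derivation:
Inversions: 46
Blank is in row 2 (0-indexed from top), which is row 2 counting from the bottom (bottom = 1).
46 + 2 = 48, which is even, so the puzzle is not solvable.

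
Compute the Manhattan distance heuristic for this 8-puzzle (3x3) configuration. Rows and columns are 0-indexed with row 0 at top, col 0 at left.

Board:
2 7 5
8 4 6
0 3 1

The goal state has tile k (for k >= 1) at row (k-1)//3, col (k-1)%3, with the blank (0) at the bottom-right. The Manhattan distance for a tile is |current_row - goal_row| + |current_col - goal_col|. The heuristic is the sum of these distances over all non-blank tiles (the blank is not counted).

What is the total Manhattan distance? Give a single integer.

Tile 2: at (0,0), goal (0,1), distance |0-0|+|0-1| = 1
Tile 7: at (0,1), goal (2,0), distance |0-2|+|1-0| = 3
Tile 5: at (0,2), goal (1,1), distance |0-1|+|2-1| = 2
Tile 8: at (1,0), goal (2,1), distance |1-2|+|0-1| = 2
Tile 4: at (1,1), goal (1,0), distance |1-1|+|1-0| = 1
Tile 6: at (1,2), goal (1,2), distance |1-1|+|2-2| = 0
Tile 3: at (2,1), goal (0,2), distance |2-0|+|1-2| = 3
Tile 1: at (2,2), goal (0,0), distance |2-0|+|2-0| = 4
Sum: 1 + 3 + 2 + 2 + 1 + 0 + 3 + 4 = 16

Answer: 16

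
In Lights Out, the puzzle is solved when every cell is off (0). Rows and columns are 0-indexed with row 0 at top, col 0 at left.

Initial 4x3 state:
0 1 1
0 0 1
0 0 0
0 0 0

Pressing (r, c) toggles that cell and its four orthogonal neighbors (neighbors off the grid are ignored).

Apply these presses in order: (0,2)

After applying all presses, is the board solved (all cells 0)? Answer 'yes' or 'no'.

After press 1 at (0,2):
0 0 0
0 0 0
0 0 0
0 0 0

Lights still on: 0

Answer: yes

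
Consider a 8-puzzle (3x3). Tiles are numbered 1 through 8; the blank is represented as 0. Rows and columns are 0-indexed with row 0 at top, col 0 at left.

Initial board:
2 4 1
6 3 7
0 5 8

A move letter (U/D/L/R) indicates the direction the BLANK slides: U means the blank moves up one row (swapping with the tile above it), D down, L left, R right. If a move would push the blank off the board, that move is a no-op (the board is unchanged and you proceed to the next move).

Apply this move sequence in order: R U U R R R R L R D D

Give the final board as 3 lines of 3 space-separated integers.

Answer: 2 1 7
6 4 8
5 3 0

Derivation:
After move 1 (R):
2 4 1
6 3 7
5 0 8

After move 2 (U):
2 4 1
6 0 7
5 3 8

After move 3 (U):
2 0 1
6 4 7
5 3 8

After move 4 (R):
2 1 0
6 4 7
5 3 8

After move 5 (R):
2 1 0
6 4 7
5 3 8

After move 6 (R):
2 1 0
6 4 7
5 3 8

After move 7 (R):
2 1 0
6 4 7
5 3 8

After move 8 (L):
2 0 1
6 4 7
5 3 8

After move 9 (R):
2 1 0
6 4 7
5 3 8

After move 10 (D):
2 1 7
6 4 0
5 3 8

After move 11 (D):
2 1 7
6 4 8
5 3 0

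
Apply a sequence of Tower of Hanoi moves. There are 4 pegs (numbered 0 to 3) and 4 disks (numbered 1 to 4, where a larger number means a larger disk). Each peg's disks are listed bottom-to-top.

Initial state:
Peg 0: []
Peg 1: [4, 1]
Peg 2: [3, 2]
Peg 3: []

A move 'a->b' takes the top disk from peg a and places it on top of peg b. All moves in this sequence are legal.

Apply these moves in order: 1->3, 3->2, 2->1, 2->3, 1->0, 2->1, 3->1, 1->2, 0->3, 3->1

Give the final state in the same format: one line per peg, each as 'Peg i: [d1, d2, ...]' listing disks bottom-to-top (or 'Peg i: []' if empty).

Answer: Peg 0: []
Peg 1: [4, 3, 1]
Peg 2: [2]
Peg 3: []

Derivation:
After move 1 (1->3):
Peg 0: []
Peg 1: [4]
Peg 2: [3, 2]
Peg 3: [1]

After move 2 (3->2):
Peg 0: []
Peg 1: [4]
Peg 2: [3, 2, 1]
Peg 3: []

After move 3 (2->1):
Peg 0: []
Peg 1: [4, 1]
Peg 2: [3, 2]
Peg 3: []

After move 4 (2->3):
Peg 0: []
Peg 1: [4, 1]
Peg 2: [3]
Peg 3: [2]

After move 5 (1->0):
Peg 0: [1]
Peg 1: [4]
Peg 2: [3]
Peg 3: [2]

After move 6 (2->1):
Peg 0: [1]
Peg 1: [4, 3]
Peg 2: []
Peg 3: [2]

After move 7 (3->1):
Peg 0: [1]
Peg 1: [4, 3, 2]
Peg 2: []
Peg 3: []

After move 8 (1->2):
Peg 0: [1]
Peg 1: [4, 3]
Peg 2: [2]
Peg 3: []

After move 9 (0->3):
Peg 0: []
Peg 1: [4, 3]
Peg 2: [2]
Peg 3: [1]

After move 10 (3->1):
Peg 0: []
Peg 1: [4, 3, 1]
Peg 2: [2]
Peg 3: []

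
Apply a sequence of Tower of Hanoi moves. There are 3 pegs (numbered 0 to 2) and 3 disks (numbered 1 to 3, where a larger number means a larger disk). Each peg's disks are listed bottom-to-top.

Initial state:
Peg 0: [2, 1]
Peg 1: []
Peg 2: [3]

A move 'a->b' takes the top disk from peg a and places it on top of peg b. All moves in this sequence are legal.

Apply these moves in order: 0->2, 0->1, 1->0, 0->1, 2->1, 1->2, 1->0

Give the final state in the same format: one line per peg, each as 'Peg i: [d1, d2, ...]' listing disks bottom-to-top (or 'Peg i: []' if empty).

Answer: Peg 0: [2]
Peg 1: []
Peg 2: [3, 1]

Derivation:
After move 1 (0->2):
Peg 0: [2]
Peg 1: []
Peg 2: [3, 1]

After move 2 (0->1):
Peg 0: []
Peg 1: [2]
Peg 2: [3, 1]

After move 3 (1->0):
Peg 0: [2]
Peg 1: []
Peg 2: [3, 1]

After move 4 (0->1):
Peg 0: []
Peg 1: [2]
Peg 2: [3, 1]

After move 5 (2->1):
Peg 0: []
Peg 1: [2, 1]
Peg 2: [3]

After move 6 (1->2):
Peg 0: []
Peg 1: [2]
Peg 2: [3, 1]

After move 7 (1->0):
Peg 0: [2]
Peg 1: []
Peg 2: [3, 1]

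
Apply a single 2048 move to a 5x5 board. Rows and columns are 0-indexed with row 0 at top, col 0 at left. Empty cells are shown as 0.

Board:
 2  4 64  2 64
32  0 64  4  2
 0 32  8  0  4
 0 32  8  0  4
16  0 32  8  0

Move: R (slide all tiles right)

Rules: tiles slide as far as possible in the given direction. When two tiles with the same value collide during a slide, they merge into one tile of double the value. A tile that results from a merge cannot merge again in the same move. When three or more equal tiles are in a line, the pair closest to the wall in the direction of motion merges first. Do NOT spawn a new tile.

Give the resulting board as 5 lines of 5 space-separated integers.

Answer:  2  4 64  2 64
 0 32 64  4  2
 0  0 32  8  4
 0  0 32  8  4
 0  0 16 32  8

Derivation:
Slide right:
row 0: [2, 4, 64, 2, 64] -> [2, 4, 64, 2, 64]
row 1: [32, 0, 64, 4, 2] -> [0, 32, 64, 4, 2]
row 2: [0, 32, 8, 0, 4] -> [0, 0, 32, 8, 4]
row 3: [0, 32, 8, 0, 4] -> [0, 0, 32, 8, 4]
row 4: [16, 0, 32, 8, 0] -> [0, 0, 16, 32, 8]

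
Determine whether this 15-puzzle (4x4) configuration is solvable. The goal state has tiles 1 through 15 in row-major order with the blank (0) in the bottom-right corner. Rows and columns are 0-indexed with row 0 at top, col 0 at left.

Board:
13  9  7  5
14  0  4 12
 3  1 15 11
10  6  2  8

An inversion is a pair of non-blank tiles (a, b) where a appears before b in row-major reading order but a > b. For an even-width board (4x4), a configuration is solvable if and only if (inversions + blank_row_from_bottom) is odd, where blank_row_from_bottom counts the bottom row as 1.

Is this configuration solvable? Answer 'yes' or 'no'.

Inversions: 64
Blank is in row 1 (0-indexed from top), which is row 3 counting from the bottom (bottom = 1).
64 + 3 = 67, which is odd, so the puzzle is solvable.

Answer: yes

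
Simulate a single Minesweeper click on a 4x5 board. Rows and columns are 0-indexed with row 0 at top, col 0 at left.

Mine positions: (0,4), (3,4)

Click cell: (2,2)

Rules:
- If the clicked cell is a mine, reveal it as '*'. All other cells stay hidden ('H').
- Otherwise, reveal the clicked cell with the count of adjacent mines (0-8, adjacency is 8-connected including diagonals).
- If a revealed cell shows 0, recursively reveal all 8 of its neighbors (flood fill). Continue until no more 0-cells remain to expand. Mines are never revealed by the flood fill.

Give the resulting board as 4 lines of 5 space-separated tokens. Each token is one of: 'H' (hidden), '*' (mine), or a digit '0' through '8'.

0 0 0 1 H
0 0 0 1 H
0 0 0 1 H
0 0 0 1 H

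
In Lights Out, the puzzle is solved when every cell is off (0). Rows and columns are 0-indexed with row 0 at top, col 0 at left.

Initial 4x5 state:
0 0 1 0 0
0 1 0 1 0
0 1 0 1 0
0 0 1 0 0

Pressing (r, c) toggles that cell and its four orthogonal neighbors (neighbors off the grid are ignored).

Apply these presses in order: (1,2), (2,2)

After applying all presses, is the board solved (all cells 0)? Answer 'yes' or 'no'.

After press 1 at (1,2):
0 0 0 0 0
0 0 1 0 0
0 1 1 1 0
0 0 1 0 0

After press 2 at (2,2):
0 0 0 0 0
0 0 0 0 0
0 0 0 0 0
0 0 0 0 0

Lights still on: 0

Answer: yes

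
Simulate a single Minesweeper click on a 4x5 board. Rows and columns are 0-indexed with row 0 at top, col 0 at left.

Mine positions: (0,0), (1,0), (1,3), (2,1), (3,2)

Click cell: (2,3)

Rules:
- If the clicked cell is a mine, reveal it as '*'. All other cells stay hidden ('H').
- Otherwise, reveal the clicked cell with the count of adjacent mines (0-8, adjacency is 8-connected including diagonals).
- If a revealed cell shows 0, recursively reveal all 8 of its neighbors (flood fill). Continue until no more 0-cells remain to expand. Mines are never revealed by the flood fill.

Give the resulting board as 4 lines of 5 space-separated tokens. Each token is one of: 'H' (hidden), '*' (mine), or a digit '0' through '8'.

H H H H H
H H H H H
H H H 2 H
H H H H H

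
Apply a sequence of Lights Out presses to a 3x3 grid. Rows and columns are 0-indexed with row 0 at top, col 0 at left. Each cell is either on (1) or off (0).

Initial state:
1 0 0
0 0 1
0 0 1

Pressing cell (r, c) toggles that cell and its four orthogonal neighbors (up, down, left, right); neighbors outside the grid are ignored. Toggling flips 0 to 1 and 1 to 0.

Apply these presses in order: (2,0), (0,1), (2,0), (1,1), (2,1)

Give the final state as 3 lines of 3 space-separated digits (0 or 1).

Answer: 0 0 1
1 1 0
1 0 0

Derivation:
After press 1 at (2,0):
1 0 0
1 0 1
1 1 1

After press 2 at (0,1):
0 1 1
1 1 1
1 1 1

After press 3 at (2,0):
0 1 1
0 1 1
0 0 1

After press 4 at (1,1):
0 0 1
1 0 0
0 1 1

After press 5 at (2,1):
0 0 1
1 1 0
1 0 0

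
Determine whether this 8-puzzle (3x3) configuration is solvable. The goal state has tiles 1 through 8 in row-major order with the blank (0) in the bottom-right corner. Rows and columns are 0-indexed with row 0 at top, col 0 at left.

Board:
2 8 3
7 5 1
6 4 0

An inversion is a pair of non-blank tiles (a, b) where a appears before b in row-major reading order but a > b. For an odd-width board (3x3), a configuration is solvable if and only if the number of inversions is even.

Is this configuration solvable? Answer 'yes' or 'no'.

Inversions (pairs i<j in row-major order where tile[i] > tile[j] > 0): 15
15 is odd, so the puzzle is not solvable.

Answer: no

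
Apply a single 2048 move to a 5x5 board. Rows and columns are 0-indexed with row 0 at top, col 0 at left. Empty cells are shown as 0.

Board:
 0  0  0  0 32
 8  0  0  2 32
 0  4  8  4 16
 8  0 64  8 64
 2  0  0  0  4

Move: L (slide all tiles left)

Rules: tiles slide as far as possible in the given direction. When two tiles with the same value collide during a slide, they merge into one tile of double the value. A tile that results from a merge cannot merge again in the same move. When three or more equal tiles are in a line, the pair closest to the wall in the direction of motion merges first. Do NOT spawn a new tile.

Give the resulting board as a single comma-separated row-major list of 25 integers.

Slide left:
row 0: [0, 0, 0, 0, 32] -> [32, 0, 0, 0, 0]
row 1: [8, 0, 0, 2, 32] -> [8, 2, 32, 0, 0]
row 2: [0, 4, 8, 4, 16] -> [4, 8, 4, 16, 0]
row 3: [8, 0, 64, 8, 64] -> [8, 64, 8, 64, 0]
row 4: [2, 0, 0, 0, 4] -> [2, 4, 0, 0, 0]

Answer: 32, 0, 0, 0, 0, 8, 2, 32, 0, 0, 4, 8, 4, 16, 0, 8, 64, 8, 64, 0, 2, 4, 0, 0, 0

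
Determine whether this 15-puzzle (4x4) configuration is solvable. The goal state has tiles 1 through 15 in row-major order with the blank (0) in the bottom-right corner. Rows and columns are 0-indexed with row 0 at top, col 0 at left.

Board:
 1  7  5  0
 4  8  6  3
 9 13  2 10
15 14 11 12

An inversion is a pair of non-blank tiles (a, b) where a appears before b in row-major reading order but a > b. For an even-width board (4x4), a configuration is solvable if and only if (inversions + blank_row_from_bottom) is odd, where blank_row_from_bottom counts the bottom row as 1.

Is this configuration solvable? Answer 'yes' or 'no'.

Answer: no

Derivation:
Inversions: 26
Blank is in row 0 (0-indexed from top), which is row 4 counting from the bottom (bottom = 1).
26 + 4 = 30, which is even, so the puzzle is not solvable.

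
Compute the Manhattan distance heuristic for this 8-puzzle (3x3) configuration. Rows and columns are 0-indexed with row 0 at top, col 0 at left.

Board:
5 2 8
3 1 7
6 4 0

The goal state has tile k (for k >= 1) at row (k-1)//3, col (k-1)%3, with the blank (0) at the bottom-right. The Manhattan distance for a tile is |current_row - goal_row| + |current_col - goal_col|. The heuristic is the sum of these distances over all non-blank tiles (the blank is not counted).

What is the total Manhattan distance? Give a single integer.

Tile 5: (0,0)->(1,1) = 2
Tile 2: (0,1)->(0,1) = 0
Tile 8: (0,2)->(2,1) = 3
Tile 3: (1,0)->(0,2) = 3
Tile 1: (1,1)->(0,0) = 2
Tile 7: (1,2)->(2,0) = 3
Tile 6: (2,0)->(1,2) = 3
Tile 4: (2,1)->(1,0) = 2
Sum: 2 + 0 + 3 + 3 + 2 + 3 + 3 + 2 = 18

Answer: 18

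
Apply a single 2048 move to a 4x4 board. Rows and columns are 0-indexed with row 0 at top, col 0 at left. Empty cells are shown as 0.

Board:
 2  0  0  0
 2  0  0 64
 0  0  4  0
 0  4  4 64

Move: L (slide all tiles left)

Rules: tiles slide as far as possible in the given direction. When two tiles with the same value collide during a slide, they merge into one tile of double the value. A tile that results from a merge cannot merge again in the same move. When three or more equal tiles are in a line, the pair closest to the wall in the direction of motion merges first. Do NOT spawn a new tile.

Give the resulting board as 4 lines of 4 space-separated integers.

Slide left:
row 0: [2, 0, 0, 0] -> [2, 0, 0, 0]
row 1: [2, 0, 0, 64] -> [2, 64, 0, 0]
row 2: [0, 0, 4, 0] -> [4, 0, 0, 0]
row 3: [0, 4, 4, 64] -> [8, 64, 0, 0]

Answer:  2  0  0  0
 2 64  0  0
 4  0  0  0
 8 64  0  0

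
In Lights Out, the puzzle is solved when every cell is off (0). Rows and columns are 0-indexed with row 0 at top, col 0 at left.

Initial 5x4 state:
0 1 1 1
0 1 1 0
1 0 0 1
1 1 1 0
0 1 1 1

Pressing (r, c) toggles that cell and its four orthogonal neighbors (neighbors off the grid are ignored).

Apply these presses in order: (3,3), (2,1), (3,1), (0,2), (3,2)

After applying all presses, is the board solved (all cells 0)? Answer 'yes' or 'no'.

After press 1 at (3,3):
0 1 1 1
0 1 1 0
1 0 0 0
1 1 0 1
0 1 1 0

After press 2 at (2,1):
0 1 1 1
0 0 1 0
0 1 1 0
1 0 0 1
0 1 1 0

After press 3 at (3,1):
0 1 1 1
0 0 1 0
0 0 1 0
0 1 1 1
0 0 1 0

After press 4 at (0,2):
0 0 0 0
0 0 0 0
0 0 1 0
0 1 1 1
0 0 1 0

After press 5 at (3,2):
0 0 0 0
0 0 0 0
0 0 0 0
0 0 0 0
0 0 0 0

Lights still on: 0

Answer: yes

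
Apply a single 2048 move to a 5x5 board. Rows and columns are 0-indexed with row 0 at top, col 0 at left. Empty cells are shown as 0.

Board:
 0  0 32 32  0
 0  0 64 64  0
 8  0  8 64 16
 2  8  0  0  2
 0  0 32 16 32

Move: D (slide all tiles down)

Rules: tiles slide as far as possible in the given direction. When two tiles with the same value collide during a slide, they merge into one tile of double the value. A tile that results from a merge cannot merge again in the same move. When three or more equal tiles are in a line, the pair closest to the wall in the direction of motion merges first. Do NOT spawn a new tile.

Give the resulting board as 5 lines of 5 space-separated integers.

Answer:   0   0   0   0   0
  0   0  32   0   0
  0   0  64  32  16
  8   0   8 128   2
  2   8  32  16  32

Derivation:
Slide down:
col 0: [0, 0, 8, 2, 0] -> [0, 0, 0, 8, 2]
col 1: [0, 0, 0, 8, 0] -> [0, 0, 0, 0, 8]
col 2: [32, 64, 8, 0, 32] -> [0, 32, 64, 8, 32]
col 3: [32, 64, 64, 0, 16] -> [0, 0, 32, 128, 16]
col 4: [0, 0, 16, 2, 32] -> [0, 0, 16, 2, 32]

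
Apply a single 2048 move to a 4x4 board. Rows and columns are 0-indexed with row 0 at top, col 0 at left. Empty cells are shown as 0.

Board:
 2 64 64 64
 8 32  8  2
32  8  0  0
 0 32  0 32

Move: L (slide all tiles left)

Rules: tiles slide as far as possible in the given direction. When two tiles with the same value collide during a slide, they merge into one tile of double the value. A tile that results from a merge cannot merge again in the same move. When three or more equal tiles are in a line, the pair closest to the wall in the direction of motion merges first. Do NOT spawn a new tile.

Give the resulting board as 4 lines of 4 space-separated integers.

Slide left:
row 0: [2, 64, 64, 64] -> [2, 128, 64, 0]
row 1: [8, 32, 8, 2] -> [8, 32, 8, 2]
row 2: [32, 8, 0, 0] -> [32, 8, 0, 0]
row 3: [0, 32, 0, 32] -> [64, 0, 0, 0]

Answer:   2 128  64   0
  8  32   8   2
 32   8   0   0
 64   0   0   0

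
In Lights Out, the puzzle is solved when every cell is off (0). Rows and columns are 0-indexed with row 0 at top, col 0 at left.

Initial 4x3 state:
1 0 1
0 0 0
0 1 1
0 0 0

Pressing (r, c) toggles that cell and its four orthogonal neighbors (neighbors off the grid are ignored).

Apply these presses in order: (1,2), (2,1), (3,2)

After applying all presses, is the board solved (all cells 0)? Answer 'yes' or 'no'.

Answer: no

Derivation:
After press 1 at (1,2):
1 0 0
0 1 1
0 1 0
0 0 0

After press 2 at (2,1):
1 0 0
0 0 1
1 0 1
0 1 0

After press 3 at (3,2):
1 0 0
0 0 1
1 0 0
0 0 1

Lights still on: 4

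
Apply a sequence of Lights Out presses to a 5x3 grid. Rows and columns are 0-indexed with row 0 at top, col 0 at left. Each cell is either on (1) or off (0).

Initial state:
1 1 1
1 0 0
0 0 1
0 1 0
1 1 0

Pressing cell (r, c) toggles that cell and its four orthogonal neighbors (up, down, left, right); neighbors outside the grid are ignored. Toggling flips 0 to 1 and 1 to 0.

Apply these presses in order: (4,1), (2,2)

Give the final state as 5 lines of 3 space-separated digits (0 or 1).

Answer: 1 1 1
1 0 1
0 1 0
0 0 1
0 0 1

Derivation:
After press 1 at (4,1):
1 1 1
1 0 0
0 0 1
0 0 0
0 0 1

After press 2 at (2,2):
1 1 1
1 0 1
0 1 0
0 0 1
0 0 1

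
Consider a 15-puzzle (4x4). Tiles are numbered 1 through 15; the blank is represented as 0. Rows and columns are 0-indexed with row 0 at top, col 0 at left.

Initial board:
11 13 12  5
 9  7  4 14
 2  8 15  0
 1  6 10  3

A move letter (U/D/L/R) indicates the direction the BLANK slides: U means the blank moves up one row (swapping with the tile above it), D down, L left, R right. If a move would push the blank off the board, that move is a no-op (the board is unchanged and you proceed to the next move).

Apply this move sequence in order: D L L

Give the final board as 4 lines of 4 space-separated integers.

Answer: 11 13 12  5
 9  7  4 14
 2  8 15  3
 1  0  6 10

Derivation:
After move 1 (D):
11 13 12  5
 9  7  4 14
 2  8 15  3
 1  6 10  0

After move 2 (L):
11 13 12  5
 9  7  4 14
 2  8 15  3
 1  6  0 10

After move 3 (L):
11 13 12  5
 9  7  4 14
 2  8 15  3
 1  0  6 10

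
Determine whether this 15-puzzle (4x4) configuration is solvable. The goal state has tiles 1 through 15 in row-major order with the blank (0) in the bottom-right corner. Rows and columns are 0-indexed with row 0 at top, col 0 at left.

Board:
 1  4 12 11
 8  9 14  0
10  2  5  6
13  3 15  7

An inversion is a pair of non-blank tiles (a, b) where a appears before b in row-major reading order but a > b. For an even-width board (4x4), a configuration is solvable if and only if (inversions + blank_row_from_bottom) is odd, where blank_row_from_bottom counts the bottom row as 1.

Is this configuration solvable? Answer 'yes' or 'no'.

Answer: yes

Derivation:
Inversions: 46
Blank is in row 1 (0-indexed from top), which is row 3 counting from the bottom (bottom = 1).
46 + 3 = 49, which is odd, so the puzzle is solvable.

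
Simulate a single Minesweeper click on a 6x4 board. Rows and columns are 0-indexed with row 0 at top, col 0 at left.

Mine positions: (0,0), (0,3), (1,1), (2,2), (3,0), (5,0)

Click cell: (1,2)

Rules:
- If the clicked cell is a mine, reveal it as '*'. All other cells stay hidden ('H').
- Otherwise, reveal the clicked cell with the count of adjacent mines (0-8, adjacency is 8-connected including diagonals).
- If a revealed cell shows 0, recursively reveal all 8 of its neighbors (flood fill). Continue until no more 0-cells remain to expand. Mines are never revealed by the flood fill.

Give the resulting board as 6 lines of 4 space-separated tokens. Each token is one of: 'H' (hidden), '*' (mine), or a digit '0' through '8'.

H H H H
H H 3 H
H H H H
H H H H
H H H H
H H H H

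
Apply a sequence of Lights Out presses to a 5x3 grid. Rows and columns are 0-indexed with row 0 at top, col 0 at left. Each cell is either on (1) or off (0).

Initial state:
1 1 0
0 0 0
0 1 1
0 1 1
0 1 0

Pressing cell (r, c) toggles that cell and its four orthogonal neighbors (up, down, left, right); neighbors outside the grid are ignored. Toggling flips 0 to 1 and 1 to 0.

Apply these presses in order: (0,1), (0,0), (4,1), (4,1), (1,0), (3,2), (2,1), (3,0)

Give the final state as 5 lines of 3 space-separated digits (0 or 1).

Answer: 0 1 1
0 1 0
1 0 1
1 0 0
1 1 1

Derivation:
After press 1 at (0,1):
0 0 1
0 1 0
0 1 1
0 1 1
0 1 0

After press 2 at (0,0):
1 1 1
1 1 0
0 1 1
0 1 1
0 1 0

After press 3 at (4,1):
1 1 1
1 1 0
0 1 1
0 0 1
1 0 1

After press 4 at (4,1):
1 1 1
1 1 0
0 1 1
0 1 1
0 1 0

After press 5 at (1,0):
0 1 1
0 0 0
1 1 1
0 1 1
0 1 0

After press 6 at (3,2):
0 1 1
0 0 0
1 1 0
0 0 0
0 1 1

After press 7 at (2,1):
0 1 1
0 1 0
0 0 1
0 1 0
0 1 1

After press 8 at (3,0):
0 1 1
0 1 0
1 0 1
1 0 0
1 1 1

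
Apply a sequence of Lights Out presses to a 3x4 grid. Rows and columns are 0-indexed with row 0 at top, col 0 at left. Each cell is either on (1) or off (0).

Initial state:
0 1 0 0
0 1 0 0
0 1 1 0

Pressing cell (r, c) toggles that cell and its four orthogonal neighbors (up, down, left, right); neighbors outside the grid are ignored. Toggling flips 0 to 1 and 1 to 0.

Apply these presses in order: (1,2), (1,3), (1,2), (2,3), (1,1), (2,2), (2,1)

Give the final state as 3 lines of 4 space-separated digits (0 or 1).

Answer: 0 0 0 1
1 1 1 0
1 0 0 1

Derivation:
After press 1 at (1,2):
0 1 1 0
0 0 1 1
0 1 0 0

After press 2 at (1,3):
0 1 1 1
0 0 0 0
0 1 0 1

After press 3 at (1,2):
0 1 0 1
0 1 1 1
0 1 1 1

After press 4 at (2,3):
0 1 0 1
0 1 1 0
0 1 0 0

After press 5 at (1,1):
0 0 0 1
1 0 0 0
0 0 0 0

After press 6 at (2,2):
0 0 0 1
1 0 1 0
0 1 1 1

After press 7 at (2,1):
0 0 0 1
1 1 1 0
1 0 0 1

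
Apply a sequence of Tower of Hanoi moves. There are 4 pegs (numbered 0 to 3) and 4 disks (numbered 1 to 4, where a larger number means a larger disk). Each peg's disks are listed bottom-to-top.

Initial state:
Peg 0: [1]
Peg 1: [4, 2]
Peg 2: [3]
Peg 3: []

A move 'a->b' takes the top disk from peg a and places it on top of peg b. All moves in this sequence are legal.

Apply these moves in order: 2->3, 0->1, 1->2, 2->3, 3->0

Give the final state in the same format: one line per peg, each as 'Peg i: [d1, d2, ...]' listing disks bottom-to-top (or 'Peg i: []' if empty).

After move 1 (2->3):
Peg 0: [1]
Peg 1: [4, 2]
Peg 2: []
Peg 3: [3]

After move 2 (0->1):
Peg 0: []
Peg 1: [4, 2, 1]
Peg 2: []
Peg 3: [3]

After move 3 (1->2):
Peg 0: []
Peg 1: [4, 2]
Peg 2: [1]
Peg 3: [3]

After move 4 (2->3):
Peg 0: []
Peg 1: [4, 2]
Peg 2: []
Peg 3: [3, 1]

After move 5 (3->0):
Peg 0: [1]
Peg 1: [4, 2]
Peg 2: []
Peg 3: [3]

Answer: Peg 0: [1]
Peg 1: [4, 2]
Peg 2: []
Peg 3: [3]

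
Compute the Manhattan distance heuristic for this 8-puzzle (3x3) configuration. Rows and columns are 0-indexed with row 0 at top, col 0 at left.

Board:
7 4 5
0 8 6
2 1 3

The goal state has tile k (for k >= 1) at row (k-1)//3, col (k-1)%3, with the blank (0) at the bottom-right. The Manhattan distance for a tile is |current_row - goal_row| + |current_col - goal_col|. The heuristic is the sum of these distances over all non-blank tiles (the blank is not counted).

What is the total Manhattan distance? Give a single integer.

Answer: 15

Derivation:
Tile 7: (0,0)->(2,0) = 2
Tile 4: (0,1)->(1,0) = 2
Tile 5: (0,2)->(1,1) = 2
Tile 8: (1,1)->(2,1) = 1
Tile 6: (1,2)->(1,2) = 0
Tile 2: (2,0)->(0,1) = 3
Tile 1: (2,1)->(0,0) = 3
Tile 3: (2,2)->(0,2) = 2
Sum: 2 + 2 + 2 + 1 + 0 + 3 + 3 + 2 = 15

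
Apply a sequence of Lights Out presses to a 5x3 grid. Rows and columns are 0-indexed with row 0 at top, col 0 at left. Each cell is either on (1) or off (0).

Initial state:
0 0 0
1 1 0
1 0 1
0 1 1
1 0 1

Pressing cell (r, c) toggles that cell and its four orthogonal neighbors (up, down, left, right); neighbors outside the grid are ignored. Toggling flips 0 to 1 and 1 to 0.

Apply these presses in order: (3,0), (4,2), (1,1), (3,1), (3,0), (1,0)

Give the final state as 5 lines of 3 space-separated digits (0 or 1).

After press 1 at (3,0):
0 0 0
1 1 0
0 0 1
1 0 1
0 0 1

After press 2 at (4,2):
0 0 0
1 1 0
0 0 1
1 0 0
0 1 0

After press 3 at (1,1):
0 1 0
0 0 1
0 1 1
1 0 0
0 1 0

After press 4 at (3,1):
0 1 0
0 0 1
0 0 1
0 1 1
0 0 0

After press 5 at (3,0):
0 1 0
0 0 1
1 0 1
1 0 1
1 0 0

After press 6 at (1,0):
1 1 0
1 1 1
0 0 1
1 0 1
1 0 0

Answer: 1 1 0
1 1 1
0 0 1
1 0 1
1 0 0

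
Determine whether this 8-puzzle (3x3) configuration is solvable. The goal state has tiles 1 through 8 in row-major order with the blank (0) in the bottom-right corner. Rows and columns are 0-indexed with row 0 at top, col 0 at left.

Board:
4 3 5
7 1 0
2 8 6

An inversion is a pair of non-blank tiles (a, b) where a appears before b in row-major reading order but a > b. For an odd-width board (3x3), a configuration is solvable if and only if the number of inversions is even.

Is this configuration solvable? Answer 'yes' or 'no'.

Answer: no

Derivation:
Inversions (pairs i<j in row-major order where tile[i] > tile[j] > 0): 11
11 is odd, so the puzzle is not solvable.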